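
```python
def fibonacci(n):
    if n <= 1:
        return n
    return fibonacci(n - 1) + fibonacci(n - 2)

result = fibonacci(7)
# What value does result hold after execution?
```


fibonacci(7)
= fibonacci(6) + fibonacci(5)
= (fibonacci(5) + fibonacci(4)) + fibonacci(5)
Computing bottom-up: fibonacci(0)=0, fibonacci(1)=1, fibonacci(2)=1, fibonacci(3)=2, fibonacci(4)=3, fibonacci(5)=5, fibonacci(6)=8, fibonacci(7)=13
= 13


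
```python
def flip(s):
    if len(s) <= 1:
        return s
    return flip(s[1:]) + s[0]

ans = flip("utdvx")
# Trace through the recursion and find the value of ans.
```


flip("utdvx")
= flip("tdvx") + "u"
= flip("dvx") + "t" + "u"
= flip("vx") + "d" + "t" + "u"
= flip("x") + "v" + "d" + "t" + "u"
= "x" + "v" + "d" + "t" + "u"
= "xvdtu"


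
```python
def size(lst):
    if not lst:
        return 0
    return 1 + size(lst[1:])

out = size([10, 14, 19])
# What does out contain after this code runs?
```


size([10, 14, 19])
= 1 + size([14, 19])
= 1 + 1 + size([19])
= 1 + 1 + 1 + size([])
= 1 + 1 + 1 + 0
= 3


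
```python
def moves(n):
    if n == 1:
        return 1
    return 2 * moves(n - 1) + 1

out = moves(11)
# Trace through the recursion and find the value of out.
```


moves(11)
= 2 * moves(10) + 1
= 2 * (2 * moves(9) + 1) + 1
= 2 * (2 * (2 * moves(8) + 1) + 1) + 1
= 2 * (2 * (2 * (2 * moves(7) + 1) + 1) + 1) + 1
= 2 * (2 * (2 * (2 * (2 * moves(6) + 1) + 1) + 1) + 1) + 1
= 2 * (2 * (2 * (2 * (2 * (2 * moves(5) + 1) + 1) + 1) + 1) + 1) + 1
= 2 * (2 * (2 * (2 * (2 * (2 * (2 * moves(4) + 1) + 1) + 1) + 1) + 1) + 1) + 1
= 2 * (2 * (2 * (2 * (2 * (2 * (2 * (2 * moves(3) + 1) + 1) + 1) + 1) + 1) + 1) + 1) + 1
= 2 * (2 * (2 * (2 * (2 * (2 * (2 * (2 * (2 * moves(2) + 1) + 1) + 1) + 1) + 1) + 1) + 1) + 1) + 1
= 2 * (2 * (2 * (2 * (2 * (2 * (2 * (2 * (2 * (2 * moves(1) + 1) + 1) + 1) + 1) + 1) + 1) + 1) + 1) + 1) + 1
Now compute bottom-up:
moves(1) = 1
moves(2) = 2 * 1 + 1 = 3
moves(3) = 2 * 3 + 1 = 7
moves(4) = 2 * 7 + 1 = 15
moves(5) = 2 * 15 + 1 = 31
moves(6) = 2 * 31 + 1 = 63
moves(7) = 2 * 63 + 1 = 127
moves(8) = 2 * 127 + 1 = 255
moves(9) = 2 * 255 + 1 = 511
moves(10) = 2 * 511 + 1 = 1023
moves(11) = 2 * 1023 + 1 = 2047
= 2047


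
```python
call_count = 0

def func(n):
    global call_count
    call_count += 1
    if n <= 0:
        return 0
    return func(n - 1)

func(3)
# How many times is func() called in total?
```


func(3) calls func(2) calls ... calls func(0)
Total calls: 3 + 1 (for base case) = 4


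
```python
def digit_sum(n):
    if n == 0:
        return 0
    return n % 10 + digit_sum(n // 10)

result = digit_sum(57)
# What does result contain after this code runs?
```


digit_sum(57)
= 7 + digit_sum(5)
= 7 + 5 + digit_sum(0)
= 7 + 5 + 0
= 12


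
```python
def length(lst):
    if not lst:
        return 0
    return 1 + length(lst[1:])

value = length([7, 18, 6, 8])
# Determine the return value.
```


length([7, 18, 6, 8])
= 1 + length([18, 6, 8])
= 1 + 1 + length([6, 8])
= 1 + 1 + 1 + length([8])
= 1 + 1 + 1 + 1 + length([])
= 1 + 1 + 1 + 1 + 0
= 4


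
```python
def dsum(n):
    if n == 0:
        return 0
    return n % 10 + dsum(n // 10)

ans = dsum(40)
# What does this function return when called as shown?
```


dsum(40)
= 0 + dsum(4)
= 0 + 4 + dsum(0)
= 0 + 4 + 0
= 4


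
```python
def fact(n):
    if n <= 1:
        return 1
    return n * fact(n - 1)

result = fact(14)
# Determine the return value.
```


fact(14)
= 14 * fact(13)
= 14 * 13 * fact(12)
= 14 * 13 * 12 * fact(11)
= 14 * 13 * 12 * 11 * fact(10)
= 14 * 13 * 12 * 11 * 10 * fact(9)
= 14 * 13 * 12 * 11 * 10 * 9 * fact(8)
= 14 * 13 * 12 * 11 * 10 * 9 * 8 * fact(7)
= 14 * 13 * 12 * 11 * 10 * 9 * 8 * 7 * fact(6)
= 14 * 13 * 12 * 11 * 10 * 9 * 8 * 7 * 6 * fact(5)
= 14 * 13 * 12 * 11 * 10 * 9 * 8 * 7 * 6 * 5 * fact(4)
= 14 * 13 * 12 * 11 * 10 * 9 * 8 * 7 * 6 * 5 * 4 * fact(3)
= 14 * 13 * 12 * 11 * 10 * 9 * 8 * 7 * 6 * 5 * 4 * 3 * fact(2)
= 14 * 13 * 12 * 11 * 10 * 9 * 8 * 7 * 6 * 5 * 4 * 3 * 2 * fact(1)
= 14 * 13 * 12 * 11 * 10 * 9 * 8 * 7 * 6 * 5 * 4 * 3 * 2 * 1
= 87178291200


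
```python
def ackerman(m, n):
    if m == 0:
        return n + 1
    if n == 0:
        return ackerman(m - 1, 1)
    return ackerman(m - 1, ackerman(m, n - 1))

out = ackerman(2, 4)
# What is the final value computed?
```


ackerman(2, 4)
= ackerman(1, ackerman(2, 3))
First compute ackerman(2, 3) = 9
= ackerman(1, 9)
= 11


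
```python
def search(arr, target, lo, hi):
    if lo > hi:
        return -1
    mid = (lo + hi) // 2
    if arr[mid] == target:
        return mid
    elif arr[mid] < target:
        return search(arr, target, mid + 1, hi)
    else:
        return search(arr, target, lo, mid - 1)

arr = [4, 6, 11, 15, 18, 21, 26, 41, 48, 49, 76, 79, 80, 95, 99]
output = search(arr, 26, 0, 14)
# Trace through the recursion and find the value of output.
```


search(arr, 26, 0, 14)
lo=0, hi=14, mid=7, arr[mid]=41
41 > 26, search left half
lo=0, hi=6, mid=3, arr[mid]=15
15 < 26, search right half
lo=4, hi=6, mid=5, arr[mid]=21
21 < 26, search right half
lo=6, hi=6, mid=6, arr[mid]=26
arr[6] == 26, found at index 6
= 6


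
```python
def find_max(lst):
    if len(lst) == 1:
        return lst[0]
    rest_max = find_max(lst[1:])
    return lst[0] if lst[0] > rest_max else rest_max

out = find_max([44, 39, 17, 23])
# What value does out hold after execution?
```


find_max([44, 39, 17, 23])
= compare 44 with find_max([39, 17, 23])
= compare 39 with find_max([17, 23])
= compare 17 with find_max([23])
Base: find_max([23]) = 23
compare 17 with 23: max = 23
compare 39 with 23: max = 39
compare 44 with 39: max = 44
= 44


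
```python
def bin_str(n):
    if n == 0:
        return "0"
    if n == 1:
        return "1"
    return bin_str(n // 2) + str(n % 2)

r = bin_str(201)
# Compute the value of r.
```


bin_str(201)
= bin_str(100) + "1"
= bin_str(50) + "0" + "1"
= bin_str(25) + "0" + "0" + "1"
= bin_str(12) + "1" + "0" + "0" + "1"
= bin_str(6) + "0" + "1" + "0" + "0" + "1"
= bin_str(3) + "0" + "0" + "1" + "0" + "0" + "1"
= bin_str(1) + "1" + "0" + "0" + "1" + "0" + "0" + "1"
= "1" + "1" + "0" + "0" + "1" + "0" + "0" + "1"
= "11001001"


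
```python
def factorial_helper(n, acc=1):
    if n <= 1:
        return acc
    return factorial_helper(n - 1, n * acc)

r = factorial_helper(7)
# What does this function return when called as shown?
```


factorial_helper(7, 1)
= factorial_helper(6, 7 * 1) = factorial_helper(6, 7)
= factorial_helper(5, 6 * 7) = factorial_helper(5, 42)
= factorial_helper(4, 5 * 42) = factorial_helper(4, 210)
= factorial_helper(3, 4 * 210) = factorial_helper(3, 840)
= factorial_helper(2, 3 * 840) = factorial_helper(2, 2520)
= factorial_helper(1, 2 * 2520) = factorial_helper(1, 5040)
n <= 1, return acc = 5040


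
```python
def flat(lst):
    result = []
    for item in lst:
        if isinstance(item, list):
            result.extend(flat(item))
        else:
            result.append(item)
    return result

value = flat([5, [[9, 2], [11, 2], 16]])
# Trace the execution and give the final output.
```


flat([5, [[9, 2], [11, 2], 16]])
Processing each element:
  5 is not a list -> append 5
  [[9, 2], [11, 2], 16] is a list -> flat recursively -> [9, 2, 11, 2, 16]
= [5, 9, 2, 11, 2, 16]


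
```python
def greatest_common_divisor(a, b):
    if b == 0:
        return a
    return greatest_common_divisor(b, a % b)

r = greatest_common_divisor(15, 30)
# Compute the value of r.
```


greatest_common_divisor(15, 30)
= greatest_common_divisor(30, 15 % 30) = greatest_common_divisor(30, 15)
= greatest_common_divisor(15, 30 % 15) = greatest_common_divisor(15, 0)
b == 0, return a = 15


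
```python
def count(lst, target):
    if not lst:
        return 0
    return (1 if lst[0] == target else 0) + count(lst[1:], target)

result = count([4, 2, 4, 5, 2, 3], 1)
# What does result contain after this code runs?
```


count([4, 2, 4, 5, 2, 3], 1)
lst[0]=4 != 1: 0 + count([2, 4, 5, 2, 3], 1)
lst[0]=2 != 1: 0 + count([4, 5, 2, 3], 1)
lst[0]=4 != 1: 0 + count([5, 2, 3], 1)
lst[0]=5 != 1: 0 + count([2, 3], 1)
lst[0]=2 != 1: 0 + count([3], 1)
lst[0]=3 != 1: 0 + count([], 1)
= 0


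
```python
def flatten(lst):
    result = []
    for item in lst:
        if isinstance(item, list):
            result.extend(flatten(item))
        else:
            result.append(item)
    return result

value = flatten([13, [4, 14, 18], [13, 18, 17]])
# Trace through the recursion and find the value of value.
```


flatten([13, [4, 14, 18], [13, 18, 17]])
Processing each element:
  13 is not a list -> append 13
  [4, 14, 18] is a list -> flatten recursively -> [4, 14, 18]
  [13, 18, 17] is a list -> flatten recursively -> [13, 18, 17]
= [13, 4, 14, 18, 13, 18, 17]


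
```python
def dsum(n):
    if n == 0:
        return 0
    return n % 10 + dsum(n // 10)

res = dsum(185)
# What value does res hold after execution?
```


dsum(185)
= 5 + dsum(18)
= 5 + 8 + dsum(1)
= 5 + 8 + 1 + dsum(0)
= 5 + 8 + 1 + 0
= 14


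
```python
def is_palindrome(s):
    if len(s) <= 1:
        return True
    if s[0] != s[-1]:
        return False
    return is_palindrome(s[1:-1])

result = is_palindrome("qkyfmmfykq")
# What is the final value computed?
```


is_palindrome("qkyfmmfykq")
"qkyfmmfykq": s[0]='q' == s[-1]='q' -> is_palindrome("kyfmmfyk")
"kyfmmfyk": s[0]='k' == s[-1]='k' -> is_palindrome("yfmmfy")
"yfmmfy": s[0]='y' == s[-1]='y' -> is_palindrome("fmmf")
"fmmf": s[0]='f' == s[-1]='f' -> is_palindrome("mm")
"mm": s[0]='m' == s[-1]='m' -> is_palindrome("")
"": len <= 1 -> True
= True


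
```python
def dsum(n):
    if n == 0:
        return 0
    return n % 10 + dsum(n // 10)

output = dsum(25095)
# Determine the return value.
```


dsum(25095)
= 5 + dsum(2509)
= 5 + 9 + dsum(250)
= 5 + 9 + 0 + dsum(25)
= 5 + 9 + 0 + 5 + dsum(2)
= 5 + 9 + 0 + 5 + 2 + dsum(0)
= 5 + 9 + 0 + 5 + 2 + 0
= 21


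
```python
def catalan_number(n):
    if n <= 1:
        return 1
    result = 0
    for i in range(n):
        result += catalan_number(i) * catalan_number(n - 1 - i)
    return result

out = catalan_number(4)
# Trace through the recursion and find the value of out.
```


catalan_number(4)
= sum of catalan_number(i) * catalan_number(4-1-i) for i in 0..3
First compute sub-values bottom-up:
  catalan_number(0) = 1, catalan_number(1) = 1
  catalan_number(2) = 1*1 + 1*1 = 2
  catalan_number(3) = 1*2 + 1*1 + 2*1 = 5
Now catalan_number(4):
  catalan_number(0)*catalan_number(3) = 1*5 = 5
  catalan_number(1)*catalan_number(2) = 1*2 = 2
  catalan_number(2)*catalan_number(1) = 2*1 = 2
  catalan_number(3)*catalan_number(0) = 5*1 = 5
= 5 + 2 + 2 + 5
= 14


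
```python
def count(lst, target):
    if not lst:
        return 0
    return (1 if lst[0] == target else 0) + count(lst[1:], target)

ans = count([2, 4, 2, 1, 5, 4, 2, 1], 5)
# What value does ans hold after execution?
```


count([2, 4, 2, 1, 5, 4, 2, 1], 5)
lst[0]=2 != 5: 0 + count([4, 2, 1, 5, 4, 2, 1], 5)
lst[0]=4 != 5: 0 + count([2, 1, 5, 4, 2, 1], 5)
lst[0]=2 != 5: 0 + count([1, 5, 4, 2, 1], 5)
lst[0]=1 != 5: 0 + count([5, 4, 2, 1], 5)
lst[0]=5 == 5: 1 + count([4, 2, 1], 5)
lst[0]=4 != 5: 0 + count([2, 1], 5)
lst[0]=2 != 5: 0 + count([1], 5)
lst[0]=1 != 5: 0 + count([], 5)
= 1


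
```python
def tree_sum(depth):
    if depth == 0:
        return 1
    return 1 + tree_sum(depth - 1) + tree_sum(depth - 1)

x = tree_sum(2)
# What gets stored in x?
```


tree_sum(2)
= 1 + tree_sum(1) + tree_sum(1)
= 1 + 2 * tree_sum(1)
tree_sum(k) = 2^(k+1) - 1
tree_sum(0) = 1
tree_sum(1) = 3
tree_sum(2) = 7
tree_sum(2) = 2^3 - 1 = 7


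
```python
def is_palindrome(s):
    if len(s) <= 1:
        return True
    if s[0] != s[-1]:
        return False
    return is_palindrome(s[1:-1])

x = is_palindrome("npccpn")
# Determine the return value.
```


is_palindrome("npccpn")
"npccpn": s[0]='n' == s[-1]='n' -> is_palindrome("pccp")
"pccp": s[0]='p' == s[-1]='p' -> is_palindrome("cc")
"cc": s[0]='c' == s[-1]='c' -> is_palindrome("")
"": len <= 1 -> True
= True


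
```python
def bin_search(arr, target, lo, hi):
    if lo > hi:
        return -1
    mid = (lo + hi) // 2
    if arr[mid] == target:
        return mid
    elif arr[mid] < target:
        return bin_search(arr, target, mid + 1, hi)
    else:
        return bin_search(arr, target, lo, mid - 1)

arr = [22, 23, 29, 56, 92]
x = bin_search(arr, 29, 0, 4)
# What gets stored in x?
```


bin_search(arr, 29, 0, 4)
lo=0, hi=4, mid=2, arr[mid]=29
arr[2] == 29, found at index 2
= 2


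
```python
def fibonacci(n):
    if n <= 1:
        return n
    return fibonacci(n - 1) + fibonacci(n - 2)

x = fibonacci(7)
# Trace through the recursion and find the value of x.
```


fibonacci(7)
= fibonacci(6) + fibonacci(5)
= (fibonacci(5) + fibonacci(4)) + fibonacci(5)
Computing bottom-up: fibonacci(0)=0, fibonacci(1)=1, fibonacci(2)=1, fibonacci(3)=2, fibonacci(4)=3, fibonacci(5)=5, fibonacci(6)=8, fibonacci(7)=13
= 13


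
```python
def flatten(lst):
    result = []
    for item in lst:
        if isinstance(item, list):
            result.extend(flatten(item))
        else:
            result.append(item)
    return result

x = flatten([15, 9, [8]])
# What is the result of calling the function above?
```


flatten([15, 9, [8]])
Processing each element:
  15 is not a list -> append 15
  9 is not a list -> append 9
  [8] is a list -> flatten recursively -> [8]
= [15, 9, 8]


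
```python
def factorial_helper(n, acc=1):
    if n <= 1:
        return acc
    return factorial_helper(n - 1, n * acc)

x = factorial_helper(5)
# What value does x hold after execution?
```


factorial_helper(5, 1)
= factorial_helper(4, 5 * 1) = factorial_helper(4, 5)
= factorial_helper(3, 4 * 5) = factorial_helper(3, 20)
= factorial_helper(2, 3 * 20) = factorial_helper(2, 60)
= factorial_helper(1, 2 * 60) = factorial_helper(1, 120)
n <= 1, return acc = 120


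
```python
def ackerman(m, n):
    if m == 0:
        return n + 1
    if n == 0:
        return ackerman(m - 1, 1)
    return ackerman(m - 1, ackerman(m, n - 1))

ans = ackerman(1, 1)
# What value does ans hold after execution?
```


ackerman(1, 1)
= ackerman(0, ackerman(1, 0))
First compute ackerman(1, 0) = 2
= ackerman(0, 2)
= 3


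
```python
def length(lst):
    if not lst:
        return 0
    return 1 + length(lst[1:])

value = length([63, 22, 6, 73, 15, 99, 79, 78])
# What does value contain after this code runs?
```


length([63, 22, 6, 73, 15, 99, 79, 78])
= 1 + length([22, 6, 73, 15, 99, 79, 78])
= 1 + 1 + length([6, 73, 15, 99, 79, 78])
= 1 + 1 + 1 + length([73, 15, 99, 79, 78])
= 1 + 1 + 1 + 1 + length([15, 99, 79, 78])
= 1 + 1 + 1 + 1 + 1 + length([99, 79, 78])
= 1 + 1 + 1 + 1 + 1 + 1 + length([79, 78])
= 1 + 1 + 1 + 1 + 1 + 1 + 1 + length([78])
= 1 + 1 + 1 + 1 + 1 + 1 + 1 + 1 + length([])
= 1 + 1 + 1 + 1 + 1 + 1 + 1 + 1 + 0
= 8


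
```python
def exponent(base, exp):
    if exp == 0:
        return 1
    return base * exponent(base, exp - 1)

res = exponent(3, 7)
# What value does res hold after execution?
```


exponent(3, 7)
= 3 * exponent(3, 6)
= 3 * 3 * exponent(3, 5)
= 3 * 3 * 3 * exponent(3, 4)
= 3 * 3 * 3 * 3 * exponent(3, 3)
= 3 * 3 * 3 * 3 * 3 * exponent(3, 2)
= 3 * 3 * 3 * 3 * 3 * 3 * exponent(3, 1)
= 3 * 3 * 3 * 3 * 3 * 3 * 3 * exponent(3, 0)
= 3 * 3 * 3 * 3 * 3 * 3 * 3 * 1
= 2187


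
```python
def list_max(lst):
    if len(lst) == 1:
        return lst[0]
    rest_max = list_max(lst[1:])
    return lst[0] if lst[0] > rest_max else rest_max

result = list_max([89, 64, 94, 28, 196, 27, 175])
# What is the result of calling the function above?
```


list_max([89, 64, 94, 28, 196, 27, 175])
= compare 89 with list_max([64, 94, 28, 196, 27, 175])
= compare 64 with list_max([94, 28, 196, 27, 175])
= compare 94 with list_max([28, 196, 27, 175])
= compare 28 with list_max([196, 27, 175])
= compare 196 with list_max([27, 175])
= compare 27 with list_max([175])
Base: list_max([175]) = 175
compare 27 with 175: max = 175
compare 196 with 175: max = 196
compare 28 with 196: max = 196
compare 94 with 196: max = 196
compare 64 with 196: max = 196
compare 89 with 196: max = 196
= 196


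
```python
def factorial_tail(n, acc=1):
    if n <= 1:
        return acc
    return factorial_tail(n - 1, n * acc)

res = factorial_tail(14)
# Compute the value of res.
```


factorial_tail(14, 1)
= factorial_tail(13, 14 * 1) = factorial_tail(13, 14)
= factorial_tail(12, 13 * 14) = factorial_tail(12, 182)
= factorial_tail(11, 12 * 182) = factorial_tail(11, 2184)
= factorial_tail(10, 11 * 2184) = factorial_tail(10, 24024)
= factorial_tail(9, 10 * 24024) = factorial_tail(9, 240240)
= factorial_tail(8, 9 * 240240) = factorial_tail(8, 2162160)
= factorial_tail(7, 8 * 2162160) = factorial_tail(7, 17297280)
= factorial_tail(6, 7 * 17297280) = factorial_tail(6, 121080960)
= factorial_tail(5, 6 * 121080960) = factorial_tail(5, 726485760)
= factorial_tail(4, 5 * 726485760) = factorial_tail(4, 3632428800)
= factorial_tail(3, 4 * 3632428800) = factorial_tail(3, 14529715200)
= factorial_tail(2, 3 * 14529715200) = factorial_tail(2, 43589145600)
= factorial_tail(1, 2 * 43589145600) = factorial_tail(1, 87178291200)
n <= 1, return acc = 87178291200


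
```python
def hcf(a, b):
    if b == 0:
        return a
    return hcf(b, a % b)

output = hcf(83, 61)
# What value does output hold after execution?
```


hcf(83, 61)
= hcf(61, 83 % 61) = hcf(61, 22)
= hcf(22, 61 % 22) = hcf(22, 17)
= hcf(17, 22 % 17) = hcf(17, 5)
= hcf(5, 17 % 5) = hcf(5, 2)
= hcf(2, 5 % 2) = hcf(2, 1)
= hcf(1, 2 % 1) = hcf(1, 0)
b == 0, return a = 1


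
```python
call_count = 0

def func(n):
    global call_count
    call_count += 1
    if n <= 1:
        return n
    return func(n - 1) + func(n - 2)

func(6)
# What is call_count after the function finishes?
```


func(6) calls func(5) and func(4); each non-base call branches into two more.
Let C(k) = total number of calls made by func(k), including the call to func(k) itself.
Base cases: C(0) = 1, C(1) = 1
Recurrence: C(k) = 1 + C(k-1) + C(k-2)
  C(2) = 1 + C(1) + C(0) = 1 + 1 + 1 = 3
  C(3) = 1 + C(2) + C(1) = 1 + 3 + 1 = 5
  C(4) = 1 + C(3) + C(2) = 1 + 5 + 3 = 9
  C(5) = 1 + C(4) + C(3) = 1 + 9 + 5 = 15
  C(6) = 1 + C(5) + C(4) = 1 + 15 + 9 = 25
Total calls = C(6) = 25


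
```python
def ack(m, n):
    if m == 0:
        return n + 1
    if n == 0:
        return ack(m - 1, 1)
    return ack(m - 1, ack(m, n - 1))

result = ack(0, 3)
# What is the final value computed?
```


ack(0, 3)
m == 0: return 3 + 1 = 4
= 4


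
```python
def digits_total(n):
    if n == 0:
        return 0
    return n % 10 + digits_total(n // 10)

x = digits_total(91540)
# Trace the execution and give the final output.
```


digits_total(91540)
= 0 + digits_total(9154)
= 0 + 4 + digits_total(915)
= 0 + 4 + 5 + digits_total(91)
= 0 + 4 + 5 + 1 + digits_total(9)
= 0 + 4 + 5 + 1 + 9 + digits_total(0)
= 0 + 4 + 5 + 1 + 9 + 0
= 19


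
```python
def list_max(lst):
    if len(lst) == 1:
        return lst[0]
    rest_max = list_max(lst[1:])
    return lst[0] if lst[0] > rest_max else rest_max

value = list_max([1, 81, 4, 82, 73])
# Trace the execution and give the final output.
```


list_max([1, 81, 4, 82, 73])
= compare 1 with list_max([81, 4, 82, 73])
= compare 81 with list_max([4, 82, 73])
= compare 4 with list_max([82, 73])
= compare 82 with list_max([73])
Base: list_max([73]) = 73
compare 82 with 73: max = 82
compare 4 with 82: max = 82
compare 81 with 82: max = 82
compare 1 with 82: max = 82
= 82


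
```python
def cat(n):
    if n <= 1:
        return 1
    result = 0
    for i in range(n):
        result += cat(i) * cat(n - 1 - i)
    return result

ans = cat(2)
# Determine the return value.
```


cat(2)
= sum of cat(i) * cat(2-1-i) for i in 0..1
  cat(0)*cat(1) = 1*1 = 1
  cat(1)*cat(0) = 1*1 = 1
= 1 + 1
= 2


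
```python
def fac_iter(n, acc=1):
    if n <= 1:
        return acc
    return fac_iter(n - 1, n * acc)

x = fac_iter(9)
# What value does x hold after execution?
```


fac_iter(9, 1)
= fac_iter(8, 9 * 1) = fac_iter(8, 9)
= fac_iter(7, 8 * 9) = fac_iter(7, 72)
= fac_iter(6, 7 * 72) = fac_iter(6, 504)
= fac_iter(5, 6 * 504) = fac_iter(5, 3024)
= fac_iter(4, 5 * 3024) = fac_iter(4, 15120)
= fac_iter(3, 4 * 15120) = fac_iter(3, 60480)
= fac_iter(2, 3 * 60480) = fac_iter(2, 181440)
= fac_iter(1, 2 * 181440) = fac_iter(1, 362880)
n <= 1, return acc = 362880


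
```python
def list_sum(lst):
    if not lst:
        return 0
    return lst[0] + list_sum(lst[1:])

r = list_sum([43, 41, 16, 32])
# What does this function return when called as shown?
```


list_sum([43, 41, 16, 32])
= 43 + list_sum([41, 16, 32])
= 43 + 41 + list_sum([16, 32])
= 43 + 41 + 16 + list_sum([32])
= 43 + 41 + 16 + 32 + list_sum([])
= 43 + 41 + 16 + 32 + 0
= 132


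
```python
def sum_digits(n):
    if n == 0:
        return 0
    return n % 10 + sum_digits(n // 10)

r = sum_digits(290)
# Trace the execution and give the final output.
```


sum_digits(290)
= 0 + sum_digits(29)
= 0 + 9 + sum_digits(2)
= 0 + 9 + 2 + sum_digits(0)
= 0 + 9 + 2 + 0
= 11


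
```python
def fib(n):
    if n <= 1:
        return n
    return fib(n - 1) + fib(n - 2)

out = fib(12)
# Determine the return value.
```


fib(12)
= fib(11) + fib(10)
= (fib(10) + fib(9)) + fib(10)
Computing bottom-up: fib(0)=0, fib(1)=1, fib(2)=1, fib(3)=2, fib(4)=3, fib(5)=5, fib(6)=8, fib(7)=13, fib(8)=21, fib(9)=34, fib(10)=55, fib(11)=89, fib(12)=144
= 144


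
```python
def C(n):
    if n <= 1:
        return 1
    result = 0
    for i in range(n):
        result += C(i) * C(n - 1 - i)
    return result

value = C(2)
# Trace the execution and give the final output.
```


C(2)
= sum of C(i) * C(2-1-i) for i in 0..1
  C(0)*C(1) = 1*1 = 1
  C(1)*C(0) = 1*1 = 1
= 1 + 1
= 2


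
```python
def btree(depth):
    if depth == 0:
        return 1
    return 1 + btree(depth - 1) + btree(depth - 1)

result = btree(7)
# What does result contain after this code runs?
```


btree(7)
= 1 + btree(6) + btree(6)
= 1 + 2 * btree(6)
btree(k) = 2^(k+1) - 1
btree(0) = 1
btree(1) = 3
btree(2) = 7
btree(3) = 15
btree(4) = 31
btree(7) = 2^8 - 1 = 255


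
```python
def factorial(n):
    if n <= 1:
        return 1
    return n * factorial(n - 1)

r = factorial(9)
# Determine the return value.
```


factorial(9)
= 9 * factorial(8)
= 9 * 8 * factorial(7)
= 9 * 8 * 7 * factorial(6)
= 9 * 8 * 7 * 6 * factorial(5)
= 9 * 8 * 7 * 6 * 5 * factorial(4)
= 9 * 8 * 7 * 6 * 5 * 4 * factorial(3)
= 9 * 8 * 7 * 6 * 5 * 4 * 3 * factorial(2)
= 9 * 8 * 7 * 6 * 5 * 4 * 3 * 2 * factorial(1)
= 9 * 8 * 7 * 6 * 5 * 4 * 3 * 2 * 1
= 362880


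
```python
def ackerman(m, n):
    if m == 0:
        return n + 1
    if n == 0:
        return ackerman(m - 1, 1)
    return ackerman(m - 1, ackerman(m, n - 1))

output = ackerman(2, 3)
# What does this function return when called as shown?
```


ackerman(2, 3)
= ackerman(1, ackerman(2, 2))
First compute ackerman(2, 2) = 7
= ackerman(1, 7)
= 9


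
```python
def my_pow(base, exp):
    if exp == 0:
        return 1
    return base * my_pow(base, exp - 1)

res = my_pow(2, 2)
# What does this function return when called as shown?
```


my_pow(2, 2)
= 2 * my_pow(2, 1)
= 2 * 2 * my_pow(2, 0)
= 2 * 2 * 1
= 4


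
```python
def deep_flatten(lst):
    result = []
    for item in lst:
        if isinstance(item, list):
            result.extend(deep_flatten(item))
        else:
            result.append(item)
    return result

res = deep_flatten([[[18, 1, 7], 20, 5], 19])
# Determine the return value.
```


deep_flatten([[[18, 1, 7], 20, 5], 19])
Processing each element:
  [[18, 1, 7], 20, 5] is a list -> deep_flatten recursively -> [18, 1, 7, 20, 5]
  19 is not a list -> append 19
= [18, 1, 7, 20, 5, 19]


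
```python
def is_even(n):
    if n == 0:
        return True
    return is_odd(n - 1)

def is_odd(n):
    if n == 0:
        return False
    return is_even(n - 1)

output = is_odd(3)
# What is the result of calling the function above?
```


is_odd(3)
= is_even(2)
= is_odd(1)
= is_even(0)
n == 0: return True
= True


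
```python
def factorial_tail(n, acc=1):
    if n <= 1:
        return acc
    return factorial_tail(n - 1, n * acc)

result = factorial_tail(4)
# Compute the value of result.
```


factorial_tail(4, 1)
= factorial_tail(3, 4 * 1) = factorial_tail(3, 4)
= factorial_tail(2, 3 * 4) = factorial_tail(2, 12)
= factorial_tail(1, 2 * 12) = factorial_tail(1, 24)
n <= 1, return acc = 24


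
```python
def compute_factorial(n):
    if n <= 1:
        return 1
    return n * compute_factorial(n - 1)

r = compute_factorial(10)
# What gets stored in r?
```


compute_factorial(10)
= 10 * compute_factorial(9)
= 10 * 9 * compute_factorial(8)
= 10 * 9 * 8 * compute_factorial(7)
= 10 * 9 * 8 * 7 * compute_factorial(6)
= 10 * 9 * 8 * 7 * 6 * compute_factorial(5)
= 10 * 9 * 8 * 7 * 6 * 5 * compute_factorial(4)
= 10 * 9 * 8 * 7 * 6 * 5 * 4 * compute_factorial(3)
= 10 * 9 * 8 * 7 * 6 * 5 * 4 * 3 * compute_factorial(2)
= 10 * 9 * 8 * 7 * 6 * 5 * 4 * 3 * 2 * compute_factorial(1)
= 10 * 9 * 8 * 7 * 6 * 5 * 4 * 3 * 2 * 1
= 3628800


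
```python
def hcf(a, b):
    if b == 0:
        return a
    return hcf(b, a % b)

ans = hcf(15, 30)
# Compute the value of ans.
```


hcf(15, 30)
= hcf(30, 15 % 30) = hcf(30, 15)
= hcf(15, 30 % 15) = hcf(15, 0)
b == 0, return a = 15


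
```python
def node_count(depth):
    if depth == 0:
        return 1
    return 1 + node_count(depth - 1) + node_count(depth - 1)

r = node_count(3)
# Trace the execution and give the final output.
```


node_count(3)
= 1 + node_count(2) + node_count(2)
= 1 + 2 * node_count(2)
node_count(k) = 2^(k+1) - 1
node_count(0) = 1
node_count(1) = 3
node_count(2) = 7
node_count(3) = 15
node_count(3) = 2^4 - 1 = 15


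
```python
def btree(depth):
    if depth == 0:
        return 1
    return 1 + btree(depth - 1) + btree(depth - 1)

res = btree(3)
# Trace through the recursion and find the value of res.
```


btree(3)
= 1 + btree(2) + btree(2)
= 1 + 2 * btree(2)
btree(k) = 2^(k+1) - 1
btree(0) = 1
btree(1) = 3
btree(2) = 7
btree(3) = 15
btree(3) = 2^4 - 1 = 15


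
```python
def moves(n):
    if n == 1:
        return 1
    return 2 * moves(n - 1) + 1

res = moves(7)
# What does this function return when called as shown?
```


moves(7)
= 2 * moves(6) + 1
= 2 * (2 * moves(5) + 1) + 1
= 2 * (2 * (2 * moves(4) + 1) + 1) + 1
= 2 * (2 * (2 * (2 * moves(3) + 1) + 1) + 1) + 1
= 2 * (2 * (2 * (2 * (2 * moves(2) + 1) + 1) + 1) + 1) + 1
= 2 * (2 * (2 * (2 * (2 * (2 * moves(1) + 1) + 1) + 1) + 1) + 1) + 1
Now compute bottom-up:
moves(1) = 1
moves(2) = 2 * 1 + 1 = 3
moves(3) = 2 * 3 + 1 = 7
moves(4) = 2 * 7 + 1 = 15
moves(5) = 2 * 15 + 1 = 31
moves(6) = 2 * 31 + 1 = 63
moves(7) = 2 * 63 + 1 = 127
= 127


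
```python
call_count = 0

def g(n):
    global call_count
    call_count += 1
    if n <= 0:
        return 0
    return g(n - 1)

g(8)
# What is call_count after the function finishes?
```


g(8) calls g(7) calls ... calls g(0)
Total calls: 8 + 1 (for base case) = 9


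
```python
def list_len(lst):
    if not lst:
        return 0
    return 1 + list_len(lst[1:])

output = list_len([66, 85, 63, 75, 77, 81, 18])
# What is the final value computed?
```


list_len([66, 85, 63, 75, 77, 81, 18])
= 1 + list_len([85, 63, 75, 77, 81, 18])
= 1 + 1 + list_len([63, 75, 77, 81, 18])
= 1 + 1 + 1 + list_len([75, 77, 81, 18])
= 1 + 1 + 1 + 1 + list_len([77, 81, 18])
= 1 + 1 + 1 + 1 + 1 + list_len([81, 18])
= 1 + 1 + 1 + 1 + 1 + 1 + list_len([18])
= 1 + 1 + 1 + 1 + 1 + 1 + 1 + list_len([])
= 1 + 1 + 1 + 1 + 1 + 1 + 1 + 0
= 7


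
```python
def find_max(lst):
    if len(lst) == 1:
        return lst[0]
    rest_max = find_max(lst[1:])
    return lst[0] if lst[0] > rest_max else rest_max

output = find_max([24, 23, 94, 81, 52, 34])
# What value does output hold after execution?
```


find_max([24, 23, 94, 81, 52, 34])
= compare 24 with find_max([23, 94, 81, 52, 34])
= compare 23 with find_max([94, 81, 52, 34])
= compare 94 with find_max([81, 52, 34])
= compare 81 with find_max([52, 34])
= compare 52 with find_max([34])
Base: find_max([34]) = 34
compare 52 with 34: max = 52
compare 81 with 52: max = 81
compare 94 with 81: max = 94
compare 23 with 94: max = 94
compare 24 with 94: max = 94
= 94


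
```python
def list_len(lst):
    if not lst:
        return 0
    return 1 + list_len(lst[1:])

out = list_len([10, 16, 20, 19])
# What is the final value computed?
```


list_len([10, 16, 20, 19])
= 1 + list_len([16, 20, 19])
= 1 + 1 + list_len([20, 19])
= 1 + 1 + 1 + list_len([19])
= 1 + 1 + 1 + 1 + list_len([])
= 1 + 1 + 1 + 1 + 0
= 4


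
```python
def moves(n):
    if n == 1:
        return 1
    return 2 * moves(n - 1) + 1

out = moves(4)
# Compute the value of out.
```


moves(4)
= 2 * moves(3) + 1
= 2 * (2 * moves(2) + 1) + 1
= 2 * (2 * (2 * moves(1) + 1) + 1) + 1
Now compute bottom-up:
moves(1) = 1
moves(2) = 2 * 1 + 1 = 3
moves(3) = 2 * 3 + 1 = 7
moves(4) = 2 * 7 + 1 = 15
= 15


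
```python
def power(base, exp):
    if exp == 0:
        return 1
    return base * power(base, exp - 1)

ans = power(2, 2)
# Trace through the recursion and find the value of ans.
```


power(2, 2)
= 2 * power(2, 1)
= 2 * 2 * power(2, 0)
= 2 * 2 * 1
= 4


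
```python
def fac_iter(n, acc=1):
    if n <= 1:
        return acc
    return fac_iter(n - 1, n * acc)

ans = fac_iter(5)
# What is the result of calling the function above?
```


fac_iter(5, 1)
= fac_iter(4, 5 * 1) = fac_iter(4, 5)
= fac_iter(3, 4 * 5) = fac_iter(3, 20)
= fac_iter(2, 3 * 20) = fac_iter(2, 60)
= fac_iter(1, 2 * 60) = fac_iter(1, 120)
n <= 1, return acc = 120


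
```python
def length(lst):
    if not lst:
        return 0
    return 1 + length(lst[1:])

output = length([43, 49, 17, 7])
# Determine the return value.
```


length([43, 49, 17, 7])
= 1 + length([49, 17, 7])
= 1 + 1 + length([17, 7])
= 1 + 1 + 1 + length([7])
= 1 + 1 + 1 + 1 + length([])
= 1 + 1 + 1 + 1 + 0
= 4


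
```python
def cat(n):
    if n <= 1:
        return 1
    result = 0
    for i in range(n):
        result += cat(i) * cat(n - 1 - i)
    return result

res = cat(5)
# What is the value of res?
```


cat(5)
= sum of cat(i) * cat(5-1-i) for i in 0..4
First compute sub-values bottom-up:
  cat(0) = 1, cat(1) = 1
  cat(2) = 1*1 + 1*1 = 2
  cat(3) = 1*2 + 1*1 + 2*1 = 5
  cat(4) = 1*5 + 1*2 + 2*1 + 5*1 = 14
Now cat(5):
  cat(0)*cat(4) = 1*14 = 14
  cat(1)*cat(3) = 1*5 = 5
  cat(2)*cat(2) = 2*2 = 4
  cat(3)*cat(1) = 5*1 = 5
  cat(4)*cat(0) = 14*1 = 14
= 14 + 5 + 4 + 5 + 14
= 42


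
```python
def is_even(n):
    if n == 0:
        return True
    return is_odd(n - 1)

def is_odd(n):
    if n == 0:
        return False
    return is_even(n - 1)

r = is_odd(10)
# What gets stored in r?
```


is_odd(10)
= is_even(9)
= is_odd(8)
= is_even(7)
= is_odd(6)
= is_even(5)
= is_odd(4)
= is_even(3)
= is_odd(2)
= is_even(1)
= is_odd(0)
n == 0: return False
= False


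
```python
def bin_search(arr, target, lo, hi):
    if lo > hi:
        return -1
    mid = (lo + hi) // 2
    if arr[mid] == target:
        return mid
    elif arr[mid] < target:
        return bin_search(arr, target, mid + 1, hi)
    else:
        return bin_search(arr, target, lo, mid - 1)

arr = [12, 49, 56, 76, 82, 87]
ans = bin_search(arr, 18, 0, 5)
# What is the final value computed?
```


bin_search(arr, 18, 0, 5)
lo=0, hi=5, mid=2, arr[mid]=56
56 > 18, search left half
lo=0, hi=1, mid=0, arr[mid]=12
12 < 18, search right half
lo=1, hi=1, mid=1, arr[mid]=49
49 > 18, search left half
lo > hi, target not found, return -1
= -1


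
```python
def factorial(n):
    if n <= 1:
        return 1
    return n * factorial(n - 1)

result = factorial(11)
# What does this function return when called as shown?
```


factorial(11)
= 11 * factorial(10)
= 11 * 10 * factorial(9)
= 11 * 10 * 9 * factorial(8)
= 11 * 10 * 9 * 8 * factorial(7)
= 11 * 10 * 9 * 8 * 7 * factorial(6)
= 11 * 10 * 9 * 8 * 7 * 6 * factorial(5)
= 11 * 10 * 9 * 8 * 7 * 6 * 5 * factorial(4)
= 11 * 10 * 9 * 8 * 7 * 6 * 5 * 4 * factorial(3)
= 11 * 10 * 9 * 8 * 7 * 6 * 5 * 4 * 3 * factorial(2)
= 11 * 10 * 9 * 8 * 7 * 6 * 5 * 4 * 3 * 2 * factorial(1)
= 11 * 10 * 9 * 8 * 7 * 6 * 5 * 4 * 3 * 2 * 1
= 39916800


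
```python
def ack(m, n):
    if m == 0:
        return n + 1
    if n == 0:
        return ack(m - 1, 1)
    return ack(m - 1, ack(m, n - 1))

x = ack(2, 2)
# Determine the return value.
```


ack(2, 2)
= ack(1, ack(2, 1))
First compute ack(2, 1) = 5
= ack(1, 5)
= 7


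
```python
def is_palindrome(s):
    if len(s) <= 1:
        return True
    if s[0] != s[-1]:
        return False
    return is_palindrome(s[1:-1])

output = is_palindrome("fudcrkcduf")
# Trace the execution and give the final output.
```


is_palindrome("fudcrkcduf")
"fudcrkcduf": s[0]='f' == s[-1]='f' -> is_palindrome("udcrkcdu")
"udcrkcdu": s[0]='u' == s[-1]='u' -> is_palindrome("dcrkcd")
"dcrkcd": s[0]='d' == s[-1]='d' -> is_palindrome("crkc")
"crkc": s[0]='c' == s[-1]='c' -> is_palindrome("rk")
"rk": s[0]='r' != s[-1]='k' -> False
= False


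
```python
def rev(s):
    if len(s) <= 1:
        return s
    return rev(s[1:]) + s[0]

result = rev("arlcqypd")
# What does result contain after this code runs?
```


rev("arlcqypd")
= rev("rlcqypd") + "a"
= rev("lcqypd") + "r" + "a"
= rev("cqypd") + "l" + "r" + "a"
= rev("qypd") + "c" + "l" + "r" + "a"
= rev("ypd") + "q" + "c" + "l" + "r" + "a"
= rev("pd") + "y" + "q" + "c" + "l" + "r" + "a"
= rev("d") + "p" + "y" + "q" + "c" + "l" + "r" + "a"
= "d" + "p" + "y" + "q" + "c" + "l" + "r" + "a"
= "dpyqclra"


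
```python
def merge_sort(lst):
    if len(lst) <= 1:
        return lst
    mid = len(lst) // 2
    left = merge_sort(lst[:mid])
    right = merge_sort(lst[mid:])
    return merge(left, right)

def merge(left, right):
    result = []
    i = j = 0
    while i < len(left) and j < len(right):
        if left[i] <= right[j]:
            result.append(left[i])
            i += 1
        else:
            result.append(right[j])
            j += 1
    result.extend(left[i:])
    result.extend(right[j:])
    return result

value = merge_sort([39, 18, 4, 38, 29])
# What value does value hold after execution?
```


merge_sort([39, 18, 4, 38, 29])
Split into [39, 18] and [4, 38, 29]
Left sorted: [18, 39]
Right sorted: [4, 29, 38]
Merge [18, 39] and [4, 29, 38]
= [4, 18, 29, 38, 39]


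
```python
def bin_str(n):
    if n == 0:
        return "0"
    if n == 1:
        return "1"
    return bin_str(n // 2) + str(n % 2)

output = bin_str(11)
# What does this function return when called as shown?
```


bin_str(11)
= bin_str(5) + "1"
= bin_str(2) + "1" + "1"
= bin_str(1) + "0" + "1" + "1"
= "1" + "0" + "1" + "1"
= "1011"


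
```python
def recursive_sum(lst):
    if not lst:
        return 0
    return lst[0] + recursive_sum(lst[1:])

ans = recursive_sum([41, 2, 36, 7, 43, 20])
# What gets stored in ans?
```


recursive_sum([41, 2, 36, 7, 43, 20])
= 41 + recursive_sum([2, 36, 7, 43, 20])
= 41 + 2 + recursive_sum([36, 7, 43, 20])
= 41 + 2 + 36 + recursive_sum([7, 43, 20])
= 41 + 2 + 36 + 7 + recursive_sum([43, 20])
= 41 + 2 + 36 + 7 + 43 + recursive_sum([20])
= 41 + 2 + 36 + 7 + 43 + 20 + recursive_sum([])
= 41 + 2 + 36 + 7 + 43 + 20 + 0
= 149


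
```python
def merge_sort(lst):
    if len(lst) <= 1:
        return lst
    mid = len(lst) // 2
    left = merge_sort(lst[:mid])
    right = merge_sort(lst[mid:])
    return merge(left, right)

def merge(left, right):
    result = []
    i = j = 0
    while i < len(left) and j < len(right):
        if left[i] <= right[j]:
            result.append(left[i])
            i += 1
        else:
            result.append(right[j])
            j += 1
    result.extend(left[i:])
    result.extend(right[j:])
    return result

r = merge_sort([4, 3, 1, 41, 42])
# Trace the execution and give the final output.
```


merge_sort([4, 3, 1, 41, 42])
Split into [4, 3] and [1, 41, 42]
Left sorted: [3, 4]
Right sorted: [1, 41, 42]
Merge [3, 4] and [1, 41, 42]
= [1, 3, 4, 41, 42]


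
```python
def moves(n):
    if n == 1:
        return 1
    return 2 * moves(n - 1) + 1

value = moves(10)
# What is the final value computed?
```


moves(10)
= 2 * moves(9) + 1
= 2 * (2 * moves(8) + 1) + 1
= 2 * (2 * (2 * moves(7) + 1) + 1) + 1
= 2 * (2 * (2 * (2 * moves(6) + 1) + 1) + 1) + 1
= 2 * (2 * (2 * (2 * (2 * moves(5) + 1) + 1) + 1) + 1) + 1
= 2 * (2 * (2 * (2 * (2 * (2 * moves(4) + 1) + 1) + 1) + 1) + 1) + 1
= 2 * (2 * (2 * (2 * (2 * (2 * (2 * moves(3) + 1) + 1) + 1) + 1) + 1) + 1) + 1
= 2 * (2 * (2 * (2 * (2 * (2 * (2 * (2 * moves(2) + 1) + 1) + 1) + 1) + 1) + 1) + 1) + 1
= 2 * (2 * (2 * (2 * (2 * (2 * (2 * (2 * (2 * moves(1) + 1) + 1) + 1) + 1) + 1) + 1) + 1) + 1) + 1
Now compute bottom-up:
moves(1) = 1
moves(2) = 2 * 1 + 1 = 3
moves(3) = 2 * 3 + 1 = 7
moves(4) = 2 * 7 + 1 = 15
moves(5) = 2 * 15 + 1 = 31
moves(6) = 2 * 31 + 1 = 63
moves(7) = 2 * 63 + 1 = 127
moves(8) = 2 * 127 + 1 = 255
moves(9) = 2 * 255 + 1 = 511
moves(10) = 2 * 511 + 1 = 1023
= 1023


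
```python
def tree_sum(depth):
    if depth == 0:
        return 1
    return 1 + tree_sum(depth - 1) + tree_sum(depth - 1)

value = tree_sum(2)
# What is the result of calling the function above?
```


tree_sum(2)
= 1 + tree_sum(1) + tree_sum(1)
= 1 + 2 * tree_sum(1)
tree_sum(k) = 2^(k+1) - 1
tree_sum(0) = 1
tree_sum(1) = 3
tree_sum(2) = 7
tree_sum(2) = 2^3 - 1 = 7


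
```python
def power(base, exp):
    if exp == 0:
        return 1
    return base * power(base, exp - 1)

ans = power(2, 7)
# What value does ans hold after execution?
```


power(2, 7)
= 2 * power(2, 6)
= 2 * 2 * power(2, 5)
= 2 * 2 * 2 * power(2, 4)
= 2 * 2 * 2 * 2 * power(2, 3)
= 2 * 2 * 2 * 2 * 2 * power(2, 2)
= 2 * 2 * 2 * 2 * 2 * 2 * power(2, 1)
= 2 * 2 * 2 * 2 * 2 * 2 * 2 * power(2, 0)
= 2 * 2 * 2 * 2 * 2 * 2 * 2 * 1
= 128


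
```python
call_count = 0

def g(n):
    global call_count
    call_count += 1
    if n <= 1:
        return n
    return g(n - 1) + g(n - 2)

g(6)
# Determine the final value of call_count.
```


g(6) calls g(5) and g(4); each non-base call branches into two more.
Let C(k) = total number of calls made by g(k), including the call to g(k) itself.
Base cases: C(0) = 1, C(1) = 1
Recurrence: C(k) = 1 + C(k-1) + C(k-2)
  C(2) = 1 + C(1) + C(0) = 1 + 1 + 1 = 3
  C(3) = 1 + C(2) + C(1) = 1 + 3 + 1 = 5
  C(4) = 1 + C(3) + C(2) = 1 + 5 + 3 = 9
  C(5) = 1 + C(4) + C(3) = 1 + 9 + 5 = 15
  C(6) = 1 + C(5) + C(4) = 1 + 15 + 9 = 25
Total calls = C(6) = 25


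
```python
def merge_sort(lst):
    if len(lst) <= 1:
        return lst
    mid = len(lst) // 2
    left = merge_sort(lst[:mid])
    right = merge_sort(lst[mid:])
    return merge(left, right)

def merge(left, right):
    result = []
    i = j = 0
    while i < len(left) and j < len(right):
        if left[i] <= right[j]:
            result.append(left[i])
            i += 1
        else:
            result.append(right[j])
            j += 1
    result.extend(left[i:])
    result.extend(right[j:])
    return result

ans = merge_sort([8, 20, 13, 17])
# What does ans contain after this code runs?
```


merge_sort([8, 20, 13, 17])
Split into [8, 20] and [13, 17]
Left sorted: [8, 20]
Right sorted: [13, 17]
Merge [8, 20] and [13, 17]
= [8, 13, 17, 20]


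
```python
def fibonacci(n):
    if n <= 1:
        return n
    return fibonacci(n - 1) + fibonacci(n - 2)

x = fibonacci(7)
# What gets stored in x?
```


fibonacci(7)
= fibonacci(6) + fibonacci(5)
= (fibonacci(5) + fibonacci(4)) + fibonacci(5)
Computing bottom-up: fibonacci(0)=0, fibonacci(1)=1, fibonacci(2)=1, fibonacci(3)=2, fibonacci(4)=3, fibonacci(5)=5, fibonacci(6)=8, fibonacci(7)=13
= 13


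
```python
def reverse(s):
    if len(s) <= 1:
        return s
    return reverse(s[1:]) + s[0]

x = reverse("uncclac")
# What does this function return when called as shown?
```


reverse("uncclac")
= reverse("ncclac") + "u"
= reverse("cclac") + "n" + "u"
= reverse("clac") + "c" + "n" + "u"
= reverse("lac") + "c" + "c" + "n" + "u"
= reverse("ac") + "l" + "c" + "c" + "n" + "u"
= reverse("c") + "a" + "l" + "c" + "c" + "n" + "u"
= "c" + "a" + "l" + "c" + "c" + "n" + "u"
= "calccnu"
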